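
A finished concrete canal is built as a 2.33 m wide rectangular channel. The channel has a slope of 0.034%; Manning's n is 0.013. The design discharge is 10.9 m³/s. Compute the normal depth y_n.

Manning's equation rearranged: A R^(2/3) = nQ / (1·√S) = 0.013 × 10.9 / (√0.00034) = 7.685.
At y = 2.52 m: A R^(2/3) = 5.046 — low.
At y = 4.01 m: A R^(2/3) = 8.727 — high.
At y = 3.59 m: A R^(2/3) = 7.679 — matches.

y_n = 3.59 m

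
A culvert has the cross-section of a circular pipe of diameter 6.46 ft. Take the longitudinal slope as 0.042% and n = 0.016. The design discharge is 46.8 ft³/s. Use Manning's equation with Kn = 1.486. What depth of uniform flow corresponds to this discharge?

y_n = 3.4 ft

Manning's equation rearranged: A R^(2/3) = nQ / (1.486·√S) = 0.016 × 46.8 / (1.486 × √0.00042) = 24.59.
Try y = 4.33 ft: A R^(2/3) = 35.63 — too large.
Try y = 2.46 ft: A R^(2/3) = 13.89 — too small.
Try y = 3.4 ft: A R^(2/3) = 24.59 — ≈ 24.59.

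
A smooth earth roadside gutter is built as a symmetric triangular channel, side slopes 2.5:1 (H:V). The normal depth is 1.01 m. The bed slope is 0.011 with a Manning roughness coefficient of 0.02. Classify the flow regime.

supercritical

For a triangular section with side slope z = 2.5: A = zy² = 2.5×1.01² = 2.55 m²; P = 2y√(1+z²) = 2×1.01×2.693 = 5.439 m.
Hydraulic radius R = A/P = 2.55/5.439 = 0.4689 m.
V = (1/n) R^(2/3) √S = (1/0.02) × 0.4689^(2/3) × √0.011 = 3.165 m/s. Hydraulic depth D_h = A/T = 2.55/5.05 = 0.505 m.
Froude number Fr = V/√(g·D_h) = 3.165/√(9.81×0.505) = 1.42, which is greater than 1, so the flow is supercritical.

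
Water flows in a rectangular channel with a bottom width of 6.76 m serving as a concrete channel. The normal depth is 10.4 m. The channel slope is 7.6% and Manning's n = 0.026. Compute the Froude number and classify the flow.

supercritical

Flow area A = b·y = 6.76 × 10.4 = 70.3 m². Wetted perimeter P = b + 2y = 6.76 + 2×10.4 = 27.56 m.
Hydraulic radius R = A/P = 70.3/27.56 = 2.551 m.
V = (1/n) R^(2/3) √S = (1/0.026) × 2.551^(2/3) × √0.076 = 19.8 m/s. Hydraulic depth D_h = A/T = 70.3/6.76 = 10.4 m.
Froude number Fr = V/√(g·D_h) = 19.8/√(9.81×10.4) = 1.96, which is greater than 1, so the flow is supercritical.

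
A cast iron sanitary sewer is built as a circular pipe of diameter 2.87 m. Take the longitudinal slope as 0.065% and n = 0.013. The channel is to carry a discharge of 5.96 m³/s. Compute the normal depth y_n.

y_n = 1.58 m

Manning's equation rearranged: A R^(2/3) = nQ / (1·√S) = 0.013 × 5.96 / (√0.00065) = 3.039.
Try y = 1.73 m: A R^(2/3) = 3.508 — high.
Try y = 1.58 m: A R^(2/3) = 3.041 — matches.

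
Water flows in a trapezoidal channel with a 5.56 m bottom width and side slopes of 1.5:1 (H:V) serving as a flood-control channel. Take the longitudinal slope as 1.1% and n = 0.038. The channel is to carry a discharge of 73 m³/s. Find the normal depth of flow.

Manning's equation rearranged: A R^(2/3) = nQ / (1·√S) = 0.038 × 73 / (√0.011) = 26.45.
Trying y = 2.73 m: A R^(2/3) = 37.71 — over.
Trying y = 1.59 m: A R^(2/3) = 13.61 — short.
Trying y = 2.27 m: A R^(2/3) = 26.44 — close enough.

y_n = 2.27 m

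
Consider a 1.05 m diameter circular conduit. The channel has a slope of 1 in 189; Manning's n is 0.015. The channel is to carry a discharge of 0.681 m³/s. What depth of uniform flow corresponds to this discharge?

y_n = 0.459 m

Manning's equation rearranged: A R^(2/3) = nQ / (1·√S) = 0.015 × 0.681 / (√0.005291) = 0.1404.
At y = 0.313 m: A R^(2/3) = 0.06867 — short.
At y = 0.554 m: A R^(2/3) = 0.1942 — over.
At y = 0.459 m: A R^(2/3) = 0.1404 — matches.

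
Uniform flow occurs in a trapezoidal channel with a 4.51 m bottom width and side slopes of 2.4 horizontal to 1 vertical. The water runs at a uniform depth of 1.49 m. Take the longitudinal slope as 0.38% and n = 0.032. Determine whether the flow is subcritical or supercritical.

subcritical

With bottom width b = 4.51 m and side slope z = 2.4: A = (b + zy)y = (4.51 + 2.4×1.49)×1.49 = 12.05 m²; P = b + 2y√(1+z²) = 4.51 + 2×1.49×2.6 = 12.26 m.
Hydraulic radius R = A/P = 12.05/12.26 = 0.9829 m.
V = (1/n) R^(2/3) √S = (1/0.032) × 0.9829^(2/3) × √0.0038 = 1.904 m/s. Hydraulic depth D_h = A/T = 12.05/11.66 = 1.033 m.
Froude number Fr = V/√(g·D_h) = 1.904/√(9.81×1.033) = 0.598, which is less than 1, so the flow is subcritical.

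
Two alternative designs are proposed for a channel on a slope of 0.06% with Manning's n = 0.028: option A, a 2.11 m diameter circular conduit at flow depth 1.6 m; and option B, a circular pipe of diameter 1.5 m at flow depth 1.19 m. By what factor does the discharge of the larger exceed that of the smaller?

Channel A: For a circular section of diameter D = 2.11 m at depth y = 1.6 m, the central angle is θ = 2 arccos(1 − 2y/D) = 4.227 rad. Then A = (D²/8)(θ − sin θ) = 2.845 m² and P = Dθ/2 = 4.46 m. Hydraulic radius R = A/P = 2.845/4.46 = 0.6379 m. Q_A = (1/0.028)·2.845·0.6379^(2/3)·√0.0006 = 1.844 m³/s.
Channel B: For a circular section of diameter D = 1.5 m at depth y = 1.19 m, the central angle is θ = 2 arccos(1 − 2y/D) = 4.395 rad. Then A = (D²/8)(θ − sin θ) = 1.503 m² and P = Dθ/2 = 3.297 m. Hydraulic radius R = A/P = 1.503/3.297 = 0.4561 m. Q_B = (1/0.028)·1.503·0.4561^(2/3)·√0.0006 = 0.7793 m³/s.
The larger discharge is 1.844 m³/s and the smaller is 0.7793 m³/s; the ratio is 2.37.

2.37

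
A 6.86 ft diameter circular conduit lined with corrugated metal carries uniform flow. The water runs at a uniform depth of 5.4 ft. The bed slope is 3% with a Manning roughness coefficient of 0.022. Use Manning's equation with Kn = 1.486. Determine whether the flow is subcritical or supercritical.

supercritical

For a circular section of diameter D = 6.86 ft at depth y = 5.4 ft, the central angle is θ = 2 arccos(1 − 2y/D) = 4.365 rad. Then A = (D²/8)(θ − sin θ) = 31.21 ft² and P = Dθ/2 = 14.97 ft.
Hydraulic radius R = A/P = 31.21/14.97 = 2.084 ft.
V = (1.486/n) R^(2/3) √S = (1.486/0.022) × 2.084^(2/3) × √0.03 = 19.09 ft/s. Hydraulic depth D_h = A/T = 31.21/5.616 = 5.558 ft.
Froude number Fr = V/√(g·D_h) = 19.09/√(32.2×5.558) = 1.43, which is greater than 1, so the flow is supercritical.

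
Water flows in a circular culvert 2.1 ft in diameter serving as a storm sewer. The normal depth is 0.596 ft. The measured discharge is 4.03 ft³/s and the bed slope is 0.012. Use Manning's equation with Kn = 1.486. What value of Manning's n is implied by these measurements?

For a circular section of diameter D = 2.1 ft at depth y = 0.596 ft, the central angle is θ = 2 arccos(1 − 2y/D) = 2.247 rad. Then A = (D²/8)(θ − sin θ) = 0.809 ft² and P = Dθ/2 = 2.36 ft.
Hydraulic radius R = A/P = 0.809/2.36 = 0.3428 ft.
Rearranging Manning's equation: n = (1.486/Q) A R^(2/3) S^(1/2) = (1.486/4.03) × 0.809 × 0.3428^(2/3) × √0.012 = 0.016.

n = 0.016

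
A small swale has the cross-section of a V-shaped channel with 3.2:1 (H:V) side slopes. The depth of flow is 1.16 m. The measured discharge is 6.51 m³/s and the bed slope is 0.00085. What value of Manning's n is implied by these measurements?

n = 0.013

For a triangular section with side slope z = 3.2: A = zy² = 3.2×1.16² = 4.306 m²; P = 2y√(1+z²) = 2×1.16×3.353 = 7.778 m.
Hydraulic radius R = A/P = 4.306/7.778 = 0.5536 m.
Rearranging Manning's equation: n = (1/Q) A R^(2/3) S^(1/2) = (1/6.51) × 4.306 × 0.5536^(2/3) × √0.00085 = 0.013.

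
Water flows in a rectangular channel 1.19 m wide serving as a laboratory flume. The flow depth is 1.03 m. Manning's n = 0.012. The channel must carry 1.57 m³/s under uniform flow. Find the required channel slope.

S = 0.000867

Flow area A = b·y = 1.19 × 1.03 = 1.226 m². Wetted perimeter P = b + 2y = 1.19 + 2×1.03 = 3.25 m.
Hydraulic radius R = A/P = 1.226/3.25 = 0.3771 m.
From Manning's equation, S = [nQ / (1 A R^(2/3))]² = [0.012 × 1.57 / (1 × 1.226 × 0.3771^(2/3))]² = 0.000867.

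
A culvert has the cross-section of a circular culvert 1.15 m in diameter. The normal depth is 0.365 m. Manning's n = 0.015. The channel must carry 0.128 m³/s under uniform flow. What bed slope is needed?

S = 0.000378

For a circular section of diameter D = 1.15 m at depth y = 0.365 m, the central angle is θ = 2 arccos(1 − 2y/D) = 2.394 rad. Then A = (D²/8)(θ − sin θ) = 0.2833 m² and P = Dθ/2 = 1.376 m.
Hydraulic radius R = A/P = 0.2833/1.376 = 0.2058 m.
From Manning's equation, S = [nQ / (1 A R^(2/3))]² = [0.015 × 0.128 / (1 × 0.2833 × 0.2058^(2/3))]² = 0.000378.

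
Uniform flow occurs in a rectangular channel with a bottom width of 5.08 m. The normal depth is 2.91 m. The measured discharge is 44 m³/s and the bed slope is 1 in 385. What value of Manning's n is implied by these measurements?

Flow area A = b·y = 5.08 × 2.91 = 14.78 m². Wetted perimeter P = b + 2y = 5.08 + 2×2.91 = 10.9 m.
Hydraulic radius R = A/P = 14.78/10.9 = 1.356 m.
Rearranging Manning's equation: n = (1/Q) A R^(2/3) S^(1/2) = (1/44) × 14.78 × 1.356^(2/3) × √0.002597 = 0.021.

n = 0.021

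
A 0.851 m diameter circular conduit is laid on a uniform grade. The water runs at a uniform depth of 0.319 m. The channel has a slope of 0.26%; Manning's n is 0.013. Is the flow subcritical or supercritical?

subcritical

For a circular section of diameter D = 0.851 m at depth y = 0.319 m, the central angle is θ = 2 arccos(1 − 2y/D) = 2.636 rad. Then A = (D²/8)(θ − sin θ) = 0.1947 m² and P = Dθ/2 = 1.121 m.
Hydraulic radius R = A/P = 0.1947/1.121 = 0.1736 m.
V = (1/n) R^(2/3) √S = (1/0.013) × 0.1736^(2/3) × √0.0026 = 1.221 m/s. Hydraulic depth D_h = A/T = 0.1947/0.8239 = 0.2363 m.
Froude number Fr = V/√(g·D_h) = 1.221/√(9.81×0.2363) = 0.802, which is less than 1, so the flow is subcritical.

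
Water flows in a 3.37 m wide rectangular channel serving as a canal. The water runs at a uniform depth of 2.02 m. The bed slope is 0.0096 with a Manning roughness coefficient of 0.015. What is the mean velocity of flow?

Flow area A = b·y = 3.37 × 2.02 = 6.807 m². Wetted perimeter P = b + 2y = 3.37 + 2×2.02 = 7.41 m.
Hydraulic radius R = A/P = 6.807/7.41 = 0.9187 m.
From Manning's equation, V = (1/n) R^(2/3) S^(1/2) = (1/0.015) × 0.9187^(2/3) × 0.0096^(1/2) = 6.17 m/s.

V = 6.17 m/s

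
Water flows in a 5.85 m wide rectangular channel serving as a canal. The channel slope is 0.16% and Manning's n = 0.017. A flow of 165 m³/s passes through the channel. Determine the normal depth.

y_n = 7.33 m

Manning's equation rearranged: A R^(2/3) = nQ / (1·√S) = 0.017 × 165 / (√0.0016) = 70.12.
Try y = 5.69 m: A R^(2/3) = 51.63 — short.
Try y = 8.13 m: A R^(2/3) = 79.25 — over.
Try y = 7.33 m: A R^(2/3) = 70.11 — close enough.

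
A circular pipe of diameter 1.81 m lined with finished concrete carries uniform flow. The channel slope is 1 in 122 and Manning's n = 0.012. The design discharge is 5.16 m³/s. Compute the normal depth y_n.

Manning's equation rearranged: A R^(2/3) = nQ / (1·√S) = 0.012 × 5.16 / (√0.008197) = 0.6839.
Try y = 0.959 m: A R^(2/3) = 0.8356 — too large.
Try y = 0.751 m: A R^(2/3) = 0.5463 — too small.
Try y = 0.852 m: A R^(2/3) = 0.6836 — matches.

y_n = 0.852 m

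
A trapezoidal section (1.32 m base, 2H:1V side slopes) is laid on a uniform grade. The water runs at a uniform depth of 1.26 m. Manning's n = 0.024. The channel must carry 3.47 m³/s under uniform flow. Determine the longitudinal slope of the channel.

S = 0.000481

With bottom width b = 1.32 m and side slope z = 2: A = (b + zy)y = (1.32 + 2×1.26)×1.26 = 4.838 m²; P = b + 2y√(1+z²) = 1.32 + 2×1.26×2.236 = 6.955 m.
Hydraulic radius R = A/P = 4.838/6.955 = 0.6957 m.
From Manning's equation, S = [nQ / (1 A R^(2/3))]² = [0.024 × 3.47 / (1 × 4.838 × 0.6957^(2/3))]² = 0.000481.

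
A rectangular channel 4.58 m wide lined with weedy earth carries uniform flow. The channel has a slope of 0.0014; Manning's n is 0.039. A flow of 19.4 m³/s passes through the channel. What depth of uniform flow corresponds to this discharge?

Manning's equation rearranged: A R^(2/3) = nQ / (1·√S) = 0.039 × 19.4 / (√0.0014) = 20.22.
At y = 2.57 m: A R^(2/3) = 13.37 — low.
At y = 4.12 m: A R^(2/3) = 24.42 — high.
At y = 3.54 m: A R^(2/3) = 20.2 — matches.

y_n = 3.54 m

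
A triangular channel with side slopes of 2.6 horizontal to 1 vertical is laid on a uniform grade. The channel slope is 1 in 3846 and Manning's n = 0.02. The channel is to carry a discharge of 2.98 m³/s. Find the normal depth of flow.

y_n = 1.38 m

Manning's equation rearranged: A R^(2/3) = nQ / (1·√S) = 0.02 × 2.98 / (√0.00026) = 3.696.
Try y = 0.979 m: A R^(2/3) = 1.478 — too small.
Try y = 1.6 m: A R^(2/3) = 5.478 — too large.
Try y = 1.38 m: A R^(2/3) = 3.693 — matches.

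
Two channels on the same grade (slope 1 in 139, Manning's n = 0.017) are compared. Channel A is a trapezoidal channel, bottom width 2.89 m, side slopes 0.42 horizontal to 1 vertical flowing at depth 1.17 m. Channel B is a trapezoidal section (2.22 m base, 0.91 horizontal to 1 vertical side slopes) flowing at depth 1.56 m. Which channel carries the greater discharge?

channel B

Channel A: With bottom width b = 2.89 m and side slope z = 0.42: A = (b + zy)y = (2.89 + 0.42×1.17)×1.17 = 3.956 m²; P = b + 2y√(1+z²) = 2.89 + 2×1.17×1.085 = 5.428 m. Hydraulic radius R = A/P = 3.956/5.428 = 0.7289 m. Q_A = (1/0.017)·3.956·0.7289^(2/3)·√0.007194 = 15.99 m³/s.
Channel B: With bottom width b = 2.22 m and side slope z = 0.91: A = (b + zy)y = (2.22 + 0.91×1.56)×1.56 = 5.678 m²; P = b + 2y√(1+z²) = 2.22 + 2×1.56×1.352 = 6.438 m. Hydraulic radius R = A/P = 5.678/6.438 = 0.8819 m. Q_B = (1/0.017)·5.678·0.8819^(2/3)·√0.007194 = 26.05 m³/s.
Q_A = 15.99 m³/s vs Q_B = 26.05 m³/s, so channel B carries more.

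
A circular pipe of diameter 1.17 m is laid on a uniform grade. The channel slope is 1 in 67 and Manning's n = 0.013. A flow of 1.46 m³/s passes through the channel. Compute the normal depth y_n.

Manning's equation rearranged: A R^(2/3) = nQ / (1·√S) = 0.013 × 1.46 / (√0.01493) = 0.1554.
Trying y = 0.346 m: A R^(2/3) = 0.09023 — too small.
Trying y = 0.51 m: A R^(2/3) = 0.1865 — too large.
Trying y = 0.461 m: A R^(2/3) = 0.1553 — close enough.

y_n = 0.461 m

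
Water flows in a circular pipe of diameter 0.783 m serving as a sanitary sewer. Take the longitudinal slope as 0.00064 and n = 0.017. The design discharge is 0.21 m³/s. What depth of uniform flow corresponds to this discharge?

Manning's equation rearranged: A R^(2/3) = nQ / (1·√S) = 0.017 × 0.21 / (√0.00064) = 0.1411.
Trying y = 0.72 m: A R^(2/3) = 0.1742 — high.
Trying y = 0.465 m: A R^(2/3) = 0.1074 — low.
Trying y = 0.564 m: A R^(2/3) = 0.141 — matches.

y_n = 0.564 m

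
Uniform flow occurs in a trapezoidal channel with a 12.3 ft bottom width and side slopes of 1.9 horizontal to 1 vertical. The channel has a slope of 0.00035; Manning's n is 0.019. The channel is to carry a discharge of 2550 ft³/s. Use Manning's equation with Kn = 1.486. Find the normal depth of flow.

y_n = 12.9 ft

Manning's equation rearranged: A R^(2/3) = nQ / (1.486·√S) = 0.019 × 2550 / (1.486 × √0.00035) = 1743.
At y = 15.5 ft: A R^(2/3) = 2633 — too large.
At y = 9.32 ft: A R^(2/3) = 855 — too small.
At y = 12.9 ft: A R^(2/3) = 1740 — ≈ 1743.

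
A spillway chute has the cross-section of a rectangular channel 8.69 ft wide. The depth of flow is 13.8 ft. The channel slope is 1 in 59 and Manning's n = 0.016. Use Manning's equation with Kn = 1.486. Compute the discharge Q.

Flow area A = b·y = 8.69 × 13.8 = 119.9 ft². Wetted perimeter P = b + 2y = 8.69 + 2×13.8 = 36.29 ft.
Hydraulic radius R = A/P = 119.9/36.29 = 3.305 ft.
Manning's equation: Q = (1.486/n) A R^(2/3) S^(1/2) = (1.486/0.016) × 119.9 × 3.305^(2/3) × 0.01695^(1/2) = 3220 ft³/s.

Q = 3220 ft³/s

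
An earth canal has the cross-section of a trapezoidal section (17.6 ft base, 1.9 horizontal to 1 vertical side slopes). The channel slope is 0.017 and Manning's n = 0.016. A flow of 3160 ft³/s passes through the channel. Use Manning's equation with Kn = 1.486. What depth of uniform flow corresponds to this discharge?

Manning's equation rearranged: A R^(2/3) = nQ / (1.486·√S) = 0.016 × 3160 / (1.486 × √0.017) = 261.
Trying y = 3.51 ft: A R^(2/3) = 161.4 — short.
Trying y = 5.02 ft: A R^(2/3) = 312.8 — over.
Trying y = 4.56 ft: A R^(2/3) = 261.2 — ≈ 261.

y_n = 4.56 ft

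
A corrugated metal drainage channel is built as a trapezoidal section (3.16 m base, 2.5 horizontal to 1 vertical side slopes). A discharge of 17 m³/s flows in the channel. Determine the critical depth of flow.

y_c = 1.08 m

At critical depth, Q² T / (g A³) = 1, i.e. A³/T = Q²/g = 17²/9.81 = 29.46.
At y = 1.32 m: A³/T = 63.53 — too large.
At y = 0.769 m: A³/T = 8.523 — too small.
At y = 1.08 m: A³/T = 29.61 — ≈ 29.46.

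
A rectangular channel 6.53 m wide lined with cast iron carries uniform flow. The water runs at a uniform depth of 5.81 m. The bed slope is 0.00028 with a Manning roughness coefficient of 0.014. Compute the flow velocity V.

Flow area A = b·y = 6.53 × 5.81 = 37.94 m². Wetted perimeter P = b + 2y = 6.53 + 2×5.81 = 18.15 m.
Hydraulic radius R = A/P = 37.94/18.15 = 2.09 m.
From Manning's equation, V = (1/n) R^(2/3) S^(1/2) = (1/0.014) × 2.09^(2/3) × 0.00028^(1/2) = 1.95 m/s.

V = 1.95 m/s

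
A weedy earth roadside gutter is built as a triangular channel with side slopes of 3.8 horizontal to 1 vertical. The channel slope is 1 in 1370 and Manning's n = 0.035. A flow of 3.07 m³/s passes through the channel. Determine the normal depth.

y_n = 1.22 m

Manning's equation rearranged: A R^(2/3) = nQ / (1·√S) = 0.035 × 3.07 / (√0.0007299) = 3.977.
At y = 0.951 m: A R^(2/3) = 2.047 — short.
At y = 1.37 m: A R^(2/3) = 5.42 — over.
At y = 1.22 m: A R^(2/3) = 3.978 — matches.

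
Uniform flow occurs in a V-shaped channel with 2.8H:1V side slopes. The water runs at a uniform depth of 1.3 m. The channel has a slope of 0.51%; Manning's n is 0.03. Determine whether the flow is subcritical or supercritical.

For a triangular section with side slope z = 2.8: A = zy² = 2.8×1.3² = 4.732 m²; P = 2y√(1+z²) = 2×1.3×2.973 = 7.73 m.
Hydraulic radius R = A/P = 4.732/7.73 = 0.6121 m.
V = (1/n) R^(2/3) √S = (1/0.03) × 0.6121^(2/3) × √0.0051 = 1.716 m/s. Hydraulic depth D_h = A/T = 4.732/7.28 = 0.65 m.
Froude number Fr = V/√(g·D_h) = 1.716/√(9.81×0.65) = 0.68, which is less than 1, so the flow is subcritical.

subcritical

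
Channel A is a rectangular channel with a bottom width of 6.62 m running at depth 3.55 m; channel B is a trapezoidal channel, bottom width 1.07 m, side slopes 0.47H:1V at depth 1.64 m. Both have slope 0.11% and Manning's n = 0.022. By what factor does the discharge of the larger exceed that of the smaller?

15

Channel A: Flow area A = b·y = 6.62 × 3.55 = 23.5 m². Wetted perimeter P = b + 2y = 6.62 + 2×3.55 = 13.72 m. Hydraulic radius R = A/P = 23.5/13.72 = 1.713 m. Q_A = (1/0.022)·23.5·1.713^(2/3)·√0.0011 = 50.72 m³/s.
Channel B: With bottom width b = 1.07 m and side slope z = 0.47: A = (b + zy)y = (1.07 + 0.47×1.64)×1.64 = 3.019 m²; P = b + 2y√(1+z²) = 1.07 + 2×1.64×1.105 = 4.694 m. Hydraulic radius R = A/P = 3.019/4.694 = 0.6431 m. Q_B = (1/0.022)·3.019·0.6431^(2/3)·√0.0011 = 3.391 m³/s.
The larger discharge is 50.72 m³/s and the smaller is 3.391 m³/s; the ratio is 15.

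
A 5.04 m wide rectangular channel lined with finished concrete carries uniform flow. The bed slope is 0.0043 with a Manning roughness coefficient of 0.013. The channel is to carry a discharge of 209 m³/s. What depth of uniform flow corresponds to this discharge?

Manning's equation rearranged: A R^(2/3) = nQ / (1·√S) = 0.013 × 209 / (√0.0043) = 41.43.
At y = 4.62 m: A R^(2/3) = 32.26 — short.
At y = 5.67 m: A R^(2/3) = 41.41 — close enough.

y_n = 5.67 m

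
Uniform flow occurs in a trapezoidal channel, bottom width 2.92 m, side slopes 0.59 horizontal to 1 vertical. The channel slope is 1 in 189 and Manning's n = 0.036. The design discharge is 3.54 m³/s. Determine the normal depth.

y_n = 0.771 m

Manning's equation rearranged: A R^(2/3) = nQ / (1·√S) = 0.036 × 3.54 / (√0.005291) = 1.752.
Try y = 0.886 m: A R^(2/3) = 2.201 — over.
Try y = 0.587 m: A R^(2/3) = 1.122 — short.
Try y = 0.771 m: A R^(2/3) = 1.752 — matches.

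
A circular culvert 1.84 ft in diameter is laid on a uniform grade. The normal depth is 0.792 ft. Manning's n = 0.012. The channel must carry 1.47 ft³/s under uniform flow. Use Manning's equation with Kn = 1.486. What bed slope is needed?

For a circular section of diameter D = 1.84 ft at depth y = 0.792 ft, the central angle is θ = 2 arccos(1 − 2y/D) = 2.862 rad. Then A = (D²/8)(θ − sin θ) = 1.095 ft² and P = Dθ/2 = 2.633 ft.
Hydraulic radius R = A/P = 1.095/2.633 = 0.4157 ft.
From Manning's equation, S = [nQ / (1.486 A R^(2/3))]² = [0.012 × 1.47 / (1.486 × 1.095 × 0.4157^(2/3))]² = 0.000379.

S = 0.000379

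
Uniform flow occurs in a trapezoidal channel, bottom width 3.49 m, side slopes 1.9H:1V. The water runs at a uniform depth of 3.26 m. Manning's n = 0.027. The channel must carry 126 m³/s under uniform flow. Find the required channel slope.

With bottom width b = 3.49 m and side slope z = 1.9: A = (b + zy)y = (3.49 + 1.9×3.26)×3.26 = 31.57 m²; P = b + 2y√(1+z²) = 3.49 + 2×3.26×2.147 = 17.49 m.
Hydraulic radius R = A/P = 31.57/17.49 = 1.805 m.
From Manning's equation, S = [nQ / (1 A R^(2/3))]² = [0.027 × 126 / (1 × 31.57 × 1.805^(2/3))]² = 0.00528.

S = 0.00528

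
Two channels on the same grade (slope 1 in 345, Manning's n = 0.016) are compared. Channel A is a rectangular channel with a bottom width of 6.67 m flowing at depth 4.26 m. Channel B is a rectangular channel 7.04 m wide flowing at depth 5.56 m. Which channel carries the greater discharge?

Channel A: Flow area A = b·y = 6.67 × 4.26 = 28.41 m². Wetted perimeter P = b + 2y = 6.67 + 2×4.26 = 15.19 m. Hydraulic radius R = A/P = 28.41/15.19 = 1.871 m. Q_A = (1/0.016)·28.41·1.871^(2/3)·√0.002899 = 145.2 m³/s.
Channel B: Flow area A = b·y = 7.04 × 5.56 = 39.14 m². Wetted perimeter P = b + 2y = 7.04 + 2×5.56 = 18.16 m. Hydraulic radius R = A/P = 39.14/18.16 = 2.155 m. Q_B = (1/0.016)·39.14·2.155^(2/3)·√0.002899 = 219.8 m³/s.
Q_A = 145.2 m³/s vs Q_B = 219.8 m³/s, so channel B carries more.

channel B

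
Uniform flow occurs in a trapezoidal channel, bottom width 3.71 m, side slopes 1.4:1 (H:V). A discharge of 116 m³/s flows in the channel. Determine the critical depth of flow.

At critical depth, Q² T / (g A³) = 1, i.e. A³/T = Q²/g = 116²/9.81 = 1372.
Trying y = 2.57 m: A³/T = 607.5 — short.
Trying y = 3.96 m: A³/T = 3326 — over.
Trying y = 3.17 m: A³/T = 1369 — close enough.

y_c = 3.17 m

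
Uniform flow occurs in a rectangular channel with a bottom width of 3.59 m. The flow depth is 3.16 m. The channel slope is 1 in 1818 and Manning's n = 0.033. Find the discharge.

Flow area A = b·y = 3.59 × 3.16 = 11.34 m². Wetted perimeter P = b + 2y = 3.59 + 2×3.16 = 9.91 m.
Hydraulic radius R = A/P = 11.34/9.91 = 1.145 m.
Manning's equation: Q = (1/n) A R^(2/3) S^(1/2) = (1/0.033) × 11.34 × 1.145^(2/3) × 0.0005501^(1/2) = 8.82 m³/s.

Q = 8.82 m³/s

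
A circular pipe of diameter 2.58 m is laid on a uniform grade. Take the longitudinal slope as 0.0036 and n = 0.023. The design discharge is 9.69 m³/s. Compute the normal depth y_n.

y_n = 2.01 m

Manning's equation rearranged: A R^(2/3) = nQ / (1·√S) = 0.023 × 9.69 / (√0.0036) = 3.714.
Try y = 1.5 m: A R^(2/3) = 2.497 — short.
Try y = 2.4 m: A R^(2/3) = 4.196 — over.
Try y = 2.01 m: A R^(2/3) = 3.713 — close enough.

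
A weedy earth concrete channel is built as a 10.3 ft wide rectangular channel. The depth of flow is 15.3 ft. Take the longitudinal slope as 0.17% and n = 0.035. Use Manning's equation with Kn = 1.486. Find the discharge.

Q = 678 ft³/s

Flow area A = b·y = 10.3 × 15.3 = 157.6 ft². Wetted perimeter P = b + 2y = 10.3 + 2×15.3 = 40.9 ft.
Hydraulic radius R = A/P = 157.6/40.9 = 3.853 ft.
Manning's equation: Q = (1.486/n) A R^(2/3) S^(1/2) = (1.486/0.035) × 157.6 × 3.853^(2/3) × 0.0017^(1/2) = 678 ft³/s.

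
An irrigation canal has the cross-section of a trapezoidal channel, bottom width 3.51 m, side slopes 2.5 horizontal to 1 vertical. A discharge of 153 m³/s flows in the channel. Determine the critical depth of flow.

At critical depth, Q² T / (g A³) = 1, i.e. A³/T = Q²/g = 153²/9.81 = 2386.
Try y = 2.81 m: A³/T = 1477 — low.
Try y = 4.01 m: A³/T = 6786 — high.
Try y = 3.15 m: A³/T = 2395 — ≈ 2386.

y_c = 3.15 m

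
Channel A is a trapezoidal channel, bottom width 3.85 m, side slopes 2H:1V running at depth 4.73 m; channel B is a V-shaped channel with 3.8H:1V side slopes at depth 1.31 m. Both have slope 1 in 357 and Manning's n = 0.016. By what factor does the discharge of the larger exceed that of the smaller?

Channel A: With bottom width b = 3.85 m and side slope z = 2: A = (b + zy)y = (3.85 + 2×4.73)×4.73 = 62.96 m²; P = b + 2y√(1+z²) = 3.85 + 2×4.73×2.236 = 25 m. Hydraulic radius R = A/P = 62.96/25 = 2.518 m. Q_A = (1/0.016)·62.96·2.518^(2/3)·√0.002801 = 385.4 m³/s.
Channel B: For a triangular section with side slope z = 3.8: A = zy² = 3.8×1.31² = 6.521 m²; P = 2y√(1+z²) = 2×1.31×3.929 = 10.29 m. Hydraulic radius R = A/P = 6.521/10.29 = 0.6334 m. Q_B = (1/0.016)·6.521·0.6334^(2/3)·√0.002801 = 15.91 m³/s.
The larger discharge is 385.4 m³/s and the smaller is 15.91 m³/s; the ratio is 24.2.

24.2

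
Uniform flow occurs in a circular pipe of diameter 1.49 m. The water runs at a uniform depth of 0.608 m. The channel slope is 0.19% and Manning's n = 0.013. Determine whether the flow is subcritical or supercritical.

subcritical

For a circular section of diameter D = 1.49 m at depth y = 0.608 m, the central angle is θ = 2 arccos(1 − 2y/D) = 2.772 rad. Then A = (D²/8)(θ − sin θ) = 0.6689 m² and P = Dθ/2 = 2.065 m.
Hydraulic radius R = A/P = 0.6689/2.065 = 0.3239 m.
V = (1/n) R^(2/3) √S = (1/0.013) × 0.3239^(2/3) × √0.0019 = 1.581 m/s. Hydraulic depth D_h = A/T = 0.6689/1.465 = 0.4567 m.
Froude number Fr = V/√(g·D_h) = 1.581/√(9.81×0.4567) = 0.747, which is less than 1, so the flow is subcritical.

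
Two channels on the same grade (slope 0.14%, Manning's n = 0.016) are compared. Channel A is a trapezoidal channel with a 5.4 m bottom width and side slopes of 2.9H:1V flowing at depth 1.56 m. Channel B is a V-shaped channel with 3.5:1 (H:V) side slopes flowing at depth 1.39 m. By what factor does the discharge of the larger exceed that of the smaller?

3.06

Channel A: With bottom width b = 5.4 m and side slope z = 2.9: A = (b + zy)y = (5.4 + 2.9×1.56)×1.56 = 15.48 m²; P = b + 2y√(1+z²) = 5.4 + 2×1.56×3.068 = 14.97 m. Hydraulic radius R = A/P = 15.48/14.97 = 1.034 m. Q_A = (1/0.016)·15.48·1.034^(2/3)·√0.0014 = 37.02 m³/s.
Channel B: For a triangular section with side slope z = 3.5: A = zy² = 3.5×1.39² = 6.762 m²; P = 2y√(1+z²) = 2×1.39×3.64 = 10.12 m. Hydraulic radius R = A/P = 6.762/10.12 = 0.6683 m. Q_B = (1/0.016)·6.762·0.6683^(2/3)·√0.0014 = 12.09 m³/s.
The larger discharge is 37.02 m³/s and the smaller is 12.09 m³/s; the ratio is 3.06.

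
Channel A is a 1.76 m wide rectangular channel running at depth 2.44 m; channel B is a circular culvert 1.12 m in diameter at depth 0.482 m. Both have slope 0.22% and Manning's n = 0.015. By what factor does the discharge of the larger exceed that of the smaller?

19.8

Channel A: Flow area A = b·y = 1.76 × 2.44 = 4.294 m². Wetted perimeter P = b + 2y = 1.76 + 2×2.44 = 6.64 m. Hydraulic radius R = A/P = 4.294/6.64 = 0.6467 m. Q_A = (1/0.015)·4.294·0.6467^(2/3)·√0.0022 = 10.04 m³/s.
Channel B: For a circular section of diameter D = 1.12 m at depth y = 0.482 m, the central angle is θ = 2 arccos(1 − 2y/D) = 2.862 rad. Then A = (D²/8)(θ − sin θ) = 0.4055 m² and P = Dθ/2 = 1.603 m. Hydraulic radius R = A/P = 0.4055/1.603 = 0.253 m. Q_B = (1/0.015)·0.4055·0.253^(2/3)·√0.0022 = 0.5073 m³/s.
The larger discharge is 10.04 m³/s and the smaller is 0.5073 m³/s; the ratio is 19.8.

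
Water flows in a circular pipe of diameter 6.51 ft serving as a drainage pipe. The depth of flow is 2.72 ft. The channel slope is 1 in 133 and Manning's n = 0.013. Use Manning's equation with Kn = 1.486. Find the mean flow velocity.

For a circular section of diameter D = 6.51 ft at depth y = 2.72 ft, the central angle is θ = 2 arccos(1 − 2y/D) = 2.811 rad. Then A = (D²/8)(θ − sin θ) = 13.18 ft² and P = Dθ/2 = 9.151 ft.
Hydraulic radius R = A/P = 13.18/9.151 = 1.44 ft.
From Manning's equation, V = (1.486/n) R^(2/3) S^(1/2) = (1.486/0.013) × 1.44^(2/3) × 0.007519^(1/2) = 12.6 ft/s.

V = 12.6 ft/s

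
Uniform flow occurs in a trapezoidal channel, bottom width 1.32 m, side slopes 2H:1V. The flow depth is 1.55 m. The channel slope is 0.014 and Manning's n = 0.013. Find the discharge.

With bottom width b = 1.32 m and side slope z = 2: A = (b + zy)y = (1.32 + 2×1.55)×1.55 = 6.851 m²; P = b + 2y√(1+z²) = 1.32 + 2×1.55×2.236 = 8.252 m.
Hydraulic radius R = A/P = 6.851/8.252 = 0.8302 m.
Manning's equation: Q = (1/n) A R^(2/3) S^(1/2) = (1/0.013) × 6.851 × 0.8302^(2/3) × 0.014^(1/2) = 55.1 m³/s.

Q = 55.1 m³/s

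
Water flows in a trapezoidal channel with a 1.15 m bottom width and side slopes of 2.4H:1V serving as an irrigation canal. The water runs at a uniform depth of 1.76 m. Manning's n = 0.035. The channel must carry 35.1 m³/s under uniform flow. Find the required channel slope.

With bottom width b = 1.15 m and side slope z = 2.4: A = (b + zy)y = (1.15 + 2.4×1.76)×1.76 = 9.458 m²; P = b + 2y√(1+z²) = 1.15 + 2×1.76×2.6 = 10.3 m.
Hydraulic radius R = A/P = 9.458/10.3 = 0.9181 m.
From Manning's equation, S = [nQ / (1 A R^(2/3))]² = [0.035 × 35.1 / (1 × 9.458 × 0.9181^(2/3))]² = 0.0189.

S = 0.0189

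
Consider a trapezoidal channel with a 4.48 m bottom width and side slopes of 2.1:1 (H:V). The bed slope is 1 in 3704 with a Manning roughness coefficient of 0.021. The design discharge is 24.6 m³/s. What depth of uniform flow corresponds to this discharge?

Manning's equation rearranged: A R^(2/3) = nQ / (1·√S) = 0.021 × 24.6 / (√0.00027) = 31.44.
At y = 2.15 m: A R^(2/3) = 23.45 — low.
At y = 2.93 m: A R^(2/3) = 44.73 — high.
At y = 2.48 m: A R^(2/3) = 31.48 — ≈ 31.44.

y_n = 2.48 m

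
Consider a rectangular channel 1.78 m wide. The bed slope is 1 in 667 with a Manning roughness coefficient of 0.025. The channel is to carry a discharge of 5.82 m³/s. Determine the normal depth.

Manning's equation rearranged: A R^(2/3) = nQ / (1·√S) = 0.025 × 5.82 / (√0.001499) = 3.758.
Trying y = 3.33 m: A R^(2/3) = 4.683 — high.
Trying y = 2.18 m: A R^(2/3) = 2.858 — low.
Trying y = 2.75 m: A R^(2/3) = 3.757 — matches.

y_n = 2.75 m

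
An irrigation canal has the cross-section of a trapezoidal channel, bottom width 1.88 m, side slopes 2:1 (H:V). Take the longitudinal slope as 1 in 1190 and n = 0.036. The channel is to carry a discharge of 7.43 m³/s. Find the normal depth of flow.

y_n = 1.75 m

Manning's equation rearranged: A R^(2/3) = nQ / (1·√S) = 0.036 × 7.43 / (√0.0008403) = 9.227.
Try y = 1.44 m: A R^(2/3) = 6.024 — short.
Try y = 2.05 m: A R^(2/3) = 13.14 — over.
Try y = 1.75 m: A R^(2/3) = 9.226 — close enough.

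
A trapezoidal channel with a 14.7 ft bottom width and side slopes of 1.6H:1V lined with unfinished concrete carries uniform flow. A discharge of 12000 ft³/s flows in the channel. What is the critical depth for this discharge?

y_c = 16.4 ft

At critical depth, Q² T / (g A³) = 1, i.e. A³/T = Q²/g = 12000²/32.2 = 4472000.
Try y = 18 ft: A³/T = 6640000 — high.
Try y = 16.4 ft: A³/T = 4505000 — close enough.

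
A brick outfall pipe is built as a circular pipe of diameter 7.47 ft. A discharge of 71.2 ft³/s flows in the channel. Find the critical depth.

y_c = 2.11 ft

At critical depth, Q² T / (g A³) = 1, i.e. A³/T = Q²/g = 71.2²/32.2 = 157.4.
Try y = 2.5 ft: A³/T = 301.6 — too large.
Try y = 1.83 ft: A³/T = 89.84 — too small.
Try y = 2.11 ft: A³/T = 156.3 — close enough.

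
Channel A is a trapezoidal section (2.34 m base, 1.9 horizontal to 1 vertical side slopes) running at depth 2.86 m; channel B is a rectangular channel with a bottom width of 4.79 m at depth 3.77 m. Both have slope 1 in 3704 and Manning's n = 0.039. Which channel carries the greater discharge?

channel A

Channel A: With bottom width b = 2.34 m and side slope z = 1.9: A = (b + zy)y = (2.34 + 1.9×2.86)×2.86 = 22.23 m²; P = b + 2y√(1+z²) = 2.34 + 2×2.86×2.147 = 14.62 m. Hydraulic radius R = A/P = 22.23/14.62 = 1.521 m. Q_A = (1/0.039)·22.23·1.521^(2/3)·√0.00027 = 12.39 m³/s.
Channel B: Flow area A = b·y = 4.79 × 3.77 = 18.06 m². Wetted perimeter P = b + 2y = 4.79 + 2×3.77 = 12.33 m. Hydraulic radius R = A/P = 18.06/12.33 = 1.465 m. Q_B = (1/0.039)·18.06·1.465^(2/3)·√0.00027 = 9.812 m³/s.
Q_A = 12.39 m³/s vs Q_B = 9.812 m³/s, so channel A carries more.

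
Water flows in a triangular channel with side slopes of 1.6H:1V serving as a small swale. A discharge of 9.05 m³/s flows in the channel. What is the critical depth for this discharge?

At critical depth, Q² T / (g A³) = 1, i.e. A³/T = Q²/g = 9.05²/9.81 = 8.349.
At y = 1.64 m: A³/T = 15.19 — over.
At y = 1.23 m: A³/T = 3.604 — short.
At y = 1.46 m: A³/T = 8.491 — ≈ 8.349.

y_c = 1.46 m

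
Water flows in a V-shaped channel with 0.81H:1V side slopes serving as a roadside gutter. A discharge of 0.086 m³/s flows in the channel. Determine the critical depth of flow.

y_c = 0.297 m

At critical depth, Q² T / (g A³) = 1, i.e. A³/T = Q²/g = 0.086²/9.81 = 0.0007539.
Try y = 0.355 m: A³/T = 0.00185 — over.
Try y = 0.221 m: A³/T = 0.0001729 — short.
Try y = 0.297 m: A³/T = 0.0007581 — matches.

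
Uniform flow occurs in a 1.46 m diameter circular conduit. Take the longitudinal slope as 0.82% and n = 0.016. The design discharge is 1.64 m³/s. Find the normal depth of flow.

Manning's equation rearranged: A R^(2/3) = nQ / (1·√S) = 0.016 × 1.64 / (√0.0082) = 0.2898.
At y = 0.437 m: A R^(2/3) = 0.1667 — low.
At y = 0.644 m: A R^(2/3) = 0.3438 — high.
At y = 0.586 m: A R^(2/3) = 0.2899 — ≈ 0.2898.

y_n = 0.586 m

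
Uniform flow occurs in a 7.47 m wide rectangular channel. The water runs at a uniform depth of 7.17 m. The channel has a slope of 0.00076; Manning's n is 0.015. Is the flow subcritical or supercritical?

subcritical

Flow area A = b·y = 7.47 × 7.17 = 53.56 m². Wetted perimeter P = b + 2y = 7.47 + 2×7.17 = 21.81 m.
Hydraulic radius R = A/P = 53.56/21.81 = 2.456 m.
V = (1/n) R^(2/3) √S = (1/0.015) × 2.456^(2/3) × √0.00076 = 3.345 m/s. Hydraulic depth D_h = A/T = 53.56/7.47 = 7.17 m.
Froude number Fr = V/√(g·D_h) = 3.345/√(9.81×7.17) = 0.399, which is less than 1, so the flow is subcritical.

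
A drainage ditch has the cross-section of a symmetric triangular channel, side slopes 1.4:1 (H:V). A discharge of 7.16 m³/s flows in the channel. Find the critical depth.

y_c = 1.4 m

At critical depth, Q² T / (g A³) = 1, i.e. A³/T = Q²/g = 7.16²/9.81 = 5.226.
At y = 1.26 m: A³/T = 3.112 — short.
At y = 1.64 m: A³/T = 11.63 — over.
At y = 1.4 m: A³/T = 5.271 — close enough.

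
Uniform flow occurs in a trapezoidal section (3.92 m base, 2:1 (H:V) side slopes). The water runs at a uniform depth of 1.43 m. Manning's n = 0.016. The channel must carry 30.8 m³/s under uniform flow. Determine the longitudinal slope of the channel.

With bottom width b = 3.92 m and side slope z = 2: A = (b + zy)y = (3.92 + 2×1.43)×1.43 = 9.695 m²; P = b + 2y√(1+z²) = 3.92 + 2×1.43×2.236 = 10.32 m.
Hydraulic radius R = A/P = 9.695/10.32 = 0.9399 m.
From Manning's equation, S = [nQ / (1 A R^(2/3))]² = [0.016 × 30.8 / (1 × 9.695 × 0.9399^(2/3))]² = 0.00281.

S = 0.00281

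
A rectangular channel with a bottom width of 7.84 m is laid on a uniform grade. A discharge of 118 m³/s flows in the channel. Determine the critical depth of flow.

For a rectangular channel, critical depth y_c = (q²/g)^(1/3) where q = Q/b = 118/7.84 = 15.05 m²/s.
So y_c = (15.05²/9.81)^(1/3) = 2.85 m.

y_c = 2.85 m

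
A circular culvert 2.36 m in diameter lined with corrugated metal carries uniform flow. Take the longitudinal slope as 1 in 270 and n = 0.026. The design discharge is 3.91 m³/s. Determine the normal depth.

y_n = 1.24 m

Manning's equation rearranged: A R^(2/3) = nQ / (1·√S) = 0.026 × 3.91 / (√0.003704) = 1.67.
Try y = 0.877 m: A R^(2/3) = 0.9052 — short.
Try y = 1.24 m: A R^(2/3) = 1.672 — ≈ 1.67.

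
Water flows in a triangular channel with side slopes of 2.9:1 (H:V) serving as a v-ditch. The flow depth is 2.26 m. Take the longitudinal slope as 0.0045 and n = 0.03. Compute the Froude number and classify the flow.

For a triangular section with side slope z = 2.9: A = zy² = 2.9×2.26² = 14.81 m²; P = 2y√(1+z²) = 2×2.26×3.068 = 13.87 m.
Hydraulic radius R = A/P = 14.81/13.87 = 1.068 m.
V = (1/n) R^(2/3) √S = (1/0.03) × 1.068^(2/3) × √0.0045 = 2.337 m/s. Hydraulic depth D_h = A/T = 14.81/13.11 = 1.13 m.
Froude number Fr = V/√(g·D_h) = 2.337/√(9.81×1.13) = 0.702, which is less than 1, so the flow is subcritical.

subcritical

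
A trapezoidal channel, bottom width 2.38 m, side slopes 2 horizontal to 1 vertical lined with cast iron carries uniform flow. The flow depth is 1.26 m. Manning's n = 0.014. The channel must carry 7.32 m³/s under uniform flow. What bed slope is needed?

S = 0.00039

With bottom width b = 2.38 m and side slope z = 2: A = (b + zy)y = (2.38 + 2×1.26)×1.26 = 6.174 m²; P = b + 2y√(1+z²) = 2.38 + 2×1.26×2.236 = 8.015 m.
Hydraulic radius R = A/P = 6.174/8.015 = 0.7703 m.
From Manning's equation, S = [nQ / (1 A R^(2/3))]² = [0.014 × 7.32 / (1 × 6.174 × 0.7703^(2/3))]² = 0.00039.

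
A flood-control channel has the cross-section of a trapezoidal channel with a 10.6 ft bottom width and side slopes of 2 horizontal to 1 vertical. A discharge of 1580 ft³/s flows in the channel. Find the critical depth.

y_c = 6.11 ft

At critical depth, Q² T / (g A³) = 1, i.e. A³/T = Q²/g = 1580²/32.2 = 77530.
At y = 7.26 ft: A³/T = 153000 — over.
At y = 6.11 ft: A³/T = 77360 — matches.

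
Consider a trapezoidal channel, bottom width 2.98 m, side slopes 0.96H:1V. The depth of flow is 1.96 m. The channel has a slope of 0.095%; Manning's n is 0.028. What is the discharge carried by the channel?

With bottom width b = 2.98 m and side slope z = 0.96: A = (b + zy)y = (2.98 + 0.96×1.96)×1.96 = 9.529 m²; P = b + 2y√(1+z²) = 2.98 + 2×1.96×1.386 = 8.414 m.
Hydraulic radius R = A/P = 9.529/8.414 = 1.132 m.
Manning's equation: Q = (1/n) A R^(2/3) S^(1/2) = (1/0.028) × 9.529 × 1.132^(2/3) × 0.00095^(1/2) = 11.4 m³/s.

Q = 11.4 m³/s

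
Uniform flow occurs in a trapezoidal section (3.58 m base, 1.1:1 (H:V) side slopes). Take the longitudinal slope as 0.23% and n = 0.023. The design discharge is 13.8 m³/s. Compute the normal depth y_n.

y_n = 1.38 m

Manning's equation rearranged: A R^(2/3) = nQ / (1·√S) = 0.023 × 13.8 / (√0.0023) = 6.618.
Try y = 1.61 m: A R^(2/3) = 8.785 — high.
Try y = 0.989 m: A R^(2/3) = 3.667 — low.
Try y = 1.38 m: A R^(2/3) = 6.634 — matches.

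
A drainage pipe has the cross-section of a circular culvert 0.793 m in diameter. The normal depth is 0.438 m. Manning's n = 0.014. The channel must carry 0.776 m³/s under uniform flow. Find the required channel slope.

For a circular section of diameter D = 0.793 m at depth y = 0.438 m, the central angle is θ = 2 arccos(1 − 2y/D) = 3.351 rad. Then A = (D²/8)(θ − sin θ) = 0.2798 m² and P = Dθ/2 = 1.329 m.
Hydraulic radius R = A/P = 0.2798/1.329 = 0.2106 m.
From Manning's equation, S = [nQ / (1 A R^(2/3))]² = [0.014 × 0.776 / (1 × 0.2798 × 0.2106^(2/3))]² = 0.012.

S = 0.012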